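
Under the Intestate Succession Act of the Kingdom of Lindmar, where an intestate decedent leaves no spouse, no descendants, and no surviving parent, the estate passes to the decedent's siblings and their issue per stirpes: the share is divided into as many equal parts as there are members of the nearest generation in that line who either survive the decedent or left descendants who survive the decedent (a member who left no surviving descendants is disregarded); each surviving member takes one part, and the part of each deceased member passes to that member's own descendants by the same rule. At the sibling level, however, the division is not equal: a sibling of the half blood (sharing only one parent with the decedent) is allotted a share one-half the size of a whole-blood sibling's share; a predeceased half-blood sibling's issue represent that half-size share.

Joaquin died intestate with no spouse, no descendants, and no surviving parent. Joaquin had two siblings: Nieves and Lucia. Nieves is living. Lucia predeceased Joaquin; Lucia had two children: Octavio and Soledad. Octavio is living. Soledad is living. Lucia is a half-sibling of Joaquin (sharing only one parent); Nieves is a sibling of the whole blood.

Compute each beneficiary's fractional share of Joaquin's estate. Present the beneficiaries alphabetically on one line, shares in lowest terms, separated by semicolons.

Nieves 2/3; Octavio 1/6; Soledad 1/6

No spouse, descendants, or parent survives, so the estate passes to Joaquin's siblings per stirpes.
Half-blood siblings count for one-half the weight of whole-blood siblings at the initial division.
Dividing 1 in proportion to weights (total weight 3/2): Nieves (weight 1) → 2/3; Lucia (weight 1/2) → 1/3.
Nieves is living and takes 2/3.
Lucia predeceased; the 1/3 allotted to Lucia's branch passes to Lucia's issue by representation.
The 1/3 is divided into 2 equal shares of 1/6 among Octavio, Soledad.
Octavio is living and takes 1/6.
Soledad is living and takes 1/6.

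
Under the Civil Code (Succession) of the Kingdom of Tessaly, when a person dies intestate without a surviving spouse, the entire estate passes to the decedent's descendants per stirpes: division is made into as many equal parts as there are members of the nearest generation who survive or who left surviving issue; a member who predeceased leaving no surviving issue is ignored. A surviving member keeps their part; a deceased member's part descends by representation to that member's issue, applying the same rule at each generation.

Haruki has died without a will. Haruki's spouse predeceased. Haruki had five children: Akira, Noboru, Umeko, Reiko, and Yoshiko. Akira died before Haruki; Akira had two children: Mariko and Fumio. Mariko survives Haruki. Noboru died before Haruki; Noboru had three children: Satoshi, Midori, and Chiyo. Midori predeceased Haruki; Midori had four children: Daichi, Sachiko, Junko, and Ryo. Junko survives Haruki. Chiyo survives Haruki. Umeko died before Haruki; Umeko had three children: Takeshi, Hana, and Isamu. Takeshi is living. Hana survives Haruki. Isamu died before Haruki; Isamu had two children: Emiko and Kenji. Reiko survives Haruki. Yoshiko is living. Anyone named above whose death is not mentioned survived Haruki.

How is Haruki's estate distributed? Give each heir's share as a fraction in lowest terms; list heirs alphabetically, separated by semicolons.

There is no surviving spouse, so the entire estate passes to Haruki's descendants per stirpes.
The estate is divided into 5 equal shares of 1/5 among Akira, Noboru, Umeko, Reiko, Yoshiko.
Akira predeceased; the 1/5 allotted to Akira's branch passes to Akira's issue by representation.
The 1/5 is divided into 2 equal shares of 1/10 among Mariko, Fumio.
Mariko is living and takes 1/10.
Fumio is living and takes 1/10.
Noboru predeceased; the 1/5 allotted to Noboru's branch passes to Noboru's issue by representation.
The 1/5 is divided into 3 equal shares of 1/15 among Satoshi, Midori, Chiyo.
Satoshi is living and takes 1/15.
Midori predeceased; the 1/15 allotted to Midori's branch passes to Midori's issue by representation.
The 1/15 is divided into 4 equal shares of 1/60 among Daichi, Sachiko, Junko, Ryo.
Daichi is living and takes 1/60.
Sachiko is living and takes 1/60.
Junko is living and takes 1/60.
Ryo is living and takes 1/60.
Chiyo is living and takes 1/15.
Umeko predeceased; the 1/5 allotted to Umeko's branch passes to Umeko's issue by representation.
The 1/5 is divided into 3 equal shares of 1/15 among Takeshi, Hana, Isamu.
Takeshi is living and takes 1/15.
Hana is living and takes 1/15.
Isamu predeceased; the 1/15 allotted to Isamu's branch passes to Isamu's issue by representation.
The 1/15 is divided into 2 equal shares of 1/30 among Emiko, Kenji.
Emiko is living and takes 1/30.
Kenji is living and takes 1/30.
Reiko is living and takes 1/5.
Yoshiko is living and takes 1/5.

Chiyo 1/15; Daichi 1/60; Emiko 1/30; Fumio 1/10; Hana 1/15; Junko 1/60; Kenji 1/30; Mariko 1/10; Reiko 1/5; Ryo 1/60; Sachiko 1/60; Satoshi 1/15; Takeshi 1/15; Yoshiko 1/5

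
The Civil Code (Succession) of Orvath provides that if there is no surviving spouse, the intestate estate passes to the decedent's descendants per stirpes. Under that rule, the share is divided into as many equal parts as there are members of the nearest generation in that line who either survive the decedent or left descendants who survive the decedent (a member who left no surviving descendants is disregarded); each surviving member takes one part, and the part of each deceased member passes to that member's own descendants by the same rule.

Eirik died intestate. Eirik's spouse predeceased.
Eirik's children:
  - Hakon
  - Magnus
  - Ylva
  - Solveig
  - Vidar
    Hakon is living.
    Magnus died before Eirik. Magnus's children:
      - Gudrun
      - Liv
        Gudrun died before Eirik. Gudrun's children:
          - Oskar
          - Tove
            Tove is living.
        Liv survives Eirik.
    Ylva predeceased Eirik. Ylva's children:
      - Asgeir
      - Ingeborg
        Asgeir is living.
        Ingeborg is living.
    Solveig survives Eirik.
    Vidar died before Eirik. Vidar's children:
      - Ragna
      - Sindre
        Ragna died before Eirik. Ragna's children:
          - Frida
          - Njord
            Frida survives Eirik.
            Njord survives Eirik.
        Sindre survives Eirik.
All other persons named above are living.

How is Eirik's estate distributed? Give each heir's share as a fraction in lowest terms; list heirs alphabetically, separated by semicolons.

Asgeir 1/10; Frida 1/20; Hakon 1/5; Ingeborg 1/10; Liv 1/10; Njord 1/20; Oskar 1/20; Sindre 1/10; Solveig 1/5; Tove 1/20

There is no surviving spouse, so the entire estate passes to Eirik's descendants per stirpes.
The estate is divided into 5 equal shares of 1/5 among Hakon, Magnus, Ylva, Solveig, Vidar.
Hakon is living and takes 1/5.
Magnus predeceased; the 1/5 allotted to Magnus's branch passes to Magnus's issue by representation.
The 1/5 is divided into 2 equal shares of 1/10 among Gudrun, Liv.
Gudrun predeceased; the 1/10 allotted to Gudrun's branch passes to Gudrun's issue by representation.
The 1/10 is divided into 2 equal shares of 1/20 among Oskar, Tove.
Oskar is living and takes 1/20.
Tove is living and takes 1/20.
Liv is living and takes 1/10.
Ylva predeceased; the 1/5 allotted to Ylva's branch passes to Ylva's issue by representation.
The 1/5 is divided into 2 equal shares of 1/10 among Asgeir, Ingeborg.
Asgeir is living and takes 1/10.
Ingeborg is living and takes 1/10.
Solveig is living and takes 1/5.
Vidar predeceased; the 1/5 allotted to Vidar's branch passes to Vidar's issue by representation.
The 1/5 is divided into 2 equal shares of 1/10 among Ragna, Sindre.
Ragna predeceased; the 1/10 allotted to Ragna's branch passes to Ragna's issue by representation.
The 1/10 is divided into 2 equal shares of 1/20 among Frida, Njord.
Frida is living and takes 1/20.
Njord is living and takes 1/20.
Sindre is living and takes 1/10.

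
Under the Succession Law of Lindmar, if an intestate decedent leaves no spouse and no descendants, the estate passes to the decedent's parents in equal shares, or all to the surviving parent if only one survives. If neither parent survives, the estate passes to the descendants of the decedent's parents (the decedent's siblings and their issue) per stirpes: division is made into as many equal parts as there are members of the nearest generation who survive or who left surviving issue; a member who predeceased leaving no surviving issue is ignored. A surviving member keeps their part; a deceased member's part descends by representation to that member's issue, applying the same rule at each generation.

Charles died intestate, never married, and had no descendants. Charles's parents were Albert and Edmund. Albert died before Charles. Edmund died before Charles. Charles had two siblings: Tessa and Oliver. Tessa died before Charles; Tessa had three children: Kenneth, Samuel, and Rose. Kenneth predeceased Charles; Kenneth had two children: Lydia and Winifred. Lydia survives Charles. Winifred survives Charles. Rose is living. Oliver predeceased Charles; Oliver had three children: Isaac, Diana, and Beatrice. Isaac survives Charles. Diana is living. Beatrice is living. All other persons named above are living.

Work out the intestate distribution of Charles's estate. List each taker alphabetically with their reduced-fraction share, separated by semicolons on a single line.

Neither parent survives and there are no descendants, so the estate passes to Charles's siblings and their issue per stirpes.
The estate is divided into 2 equal shares of 1/2 among Tessa, Oliver.
Tessa predeceased; the 1/2 allotted to Tessa's branch passes to Tessa's issue by representation.
The 1/2 is divided into 3 equal shares of 1/6 among Kenneth, Samuel, Rose.
Kenneth predeceased; the 1/6 allotted to Kenneth's branch passes to Kenneth's issue by representation.
The 1/6 is divided into 2 equal shares of 1/12 among Lydia, Winifred.
Lydia is living and takes 1/12.
Winifred is living and takes 1/12.
Samuel is living and takes 1/6.
Rose is living and takes 1/6.
Oliver predeceased; the 1/2 allotted to Oliver's branch passes to Oliver's issue by representation.
The 1/2 is divided into 3 equal shares of 1/6 among Isaac, Diana, Beatrice.
Isaac is living and takes 1/6.
Diana is living and takes 1/6.
Beatrice is living and takes 1/6.

Beatrice 1/6; Diana 1/6; Isaac 1/6; Lydia 1/12; Rose 1/6; Samuel 1/6; Winifred 1/12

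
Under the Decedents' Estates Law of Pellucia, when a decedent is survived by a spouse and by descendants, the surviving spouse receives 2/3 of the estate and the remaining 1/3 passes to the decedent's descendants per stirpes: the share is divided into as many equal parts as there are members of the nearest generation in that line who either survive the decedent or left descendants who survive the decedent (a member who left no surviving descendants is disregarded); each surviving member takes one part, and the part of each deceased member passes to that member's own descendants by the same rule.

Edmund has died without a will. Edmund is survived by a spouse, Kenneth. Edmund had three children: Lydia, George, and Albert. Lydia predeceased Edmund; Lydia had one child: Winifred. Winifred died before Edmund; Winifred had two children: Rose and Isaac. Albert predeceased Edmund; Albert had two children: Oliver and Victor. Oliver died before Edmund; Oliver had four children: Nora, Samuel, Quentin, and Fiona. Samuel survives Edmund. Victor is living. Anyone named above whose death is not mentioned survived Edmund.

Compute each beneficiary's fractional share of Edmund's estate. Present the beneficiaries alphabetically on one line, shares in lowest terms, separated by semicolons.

Kenneth, as surviving spouse, takes 2/3.
The remaining 1/3 passes to Edmund's descendants per stirpes.
The 1/3 is divided into 3 equal shares of 1/9 among Lydia, George, Albert.
Lydia predeceased; the 1/9 allotted to Lydia's branch passes to Lydia's issue by representation.
Winifred's line is the sole branch at this level, so the full 1/9 passes to Winifred's issue by representation.
The 1/9 is divided into 2 equal shares of 1/18 among Rose, Isaac.
Rose is living and takes 1/18.
Isaac is living and takes 1/18.
George is living and takes 1/9.
Albert predeceased; the 1/9 allotted to Albert's branch passes to Albert's issue by representation.
The 1/9 is divided into 2 equal shares of 1/18 among Oliver, Victor.
Oliver predeceased; the 1/18 allotted to Oliver's branch passes to Oliver's issue by representation.
The 1/18 is divided into 4 equal shares of 1/72 among Nora, Samuel, Quentin, Fiona.
Nora is living and takes 1/72.
Samuel is living and takes 1/72.
Quentin is living and takes 1/72.
Fiona is living and takes 1/72.
Victor is living and takes 1/18.

Fiona 1/72; George 1/9; Isaac 1/18; Kenneth 2/3; Nora 1/72; Quentin 1/72; Rose 1/18; Samuel 1/72; Victor 1/18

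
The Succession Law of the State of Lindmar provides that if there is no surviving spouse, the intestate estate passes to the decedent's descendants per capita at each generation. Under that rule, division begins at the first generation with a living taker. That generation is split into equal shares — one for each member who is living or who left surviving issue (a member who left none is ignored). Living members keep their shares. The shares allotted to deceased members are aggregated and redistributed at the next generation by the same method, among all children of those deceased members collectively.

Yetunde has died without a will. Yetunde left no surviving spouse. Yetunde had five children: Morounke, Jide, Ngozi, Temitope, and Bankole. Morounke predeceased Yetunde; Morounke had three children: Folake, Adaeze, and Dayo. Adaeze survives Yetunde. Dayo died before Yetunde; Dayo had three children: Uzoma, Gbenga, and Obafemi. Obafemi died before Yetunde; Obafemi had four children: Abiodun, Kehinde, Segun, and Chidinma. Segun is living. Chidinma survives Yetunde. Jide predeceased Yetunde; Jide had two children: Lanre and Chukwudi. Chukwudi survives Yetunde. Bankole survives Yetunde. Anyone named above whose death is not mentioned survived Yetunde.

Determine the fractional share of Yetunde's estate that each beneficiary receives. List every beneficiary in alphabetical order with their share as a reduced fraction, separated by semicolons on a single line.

There is no surviving spouse, so the entire estate passes to Yetunde's descendants per capita at each generation.
At generation 1 (Morounke, Jide, Ngozi, Temitope, Bankole) there are 5 shares of (1)/5 = 1/5 each.
Living: Ngozi, Temitope, and Bankole — each takes 1/5.
Deceased: Morounke and Jide. Their combined 2/5 is pooled and carried to generation 2.
At generation 2 (Folake, Adaeze, Dayo, Lanre, Chukwudi) there are 5 shares of (2/5)/5 = 2/25 each.
Living: Folake, Adaeze, Lanre, and Chukwudi — each takes 2/25.
Deceased: Dayo. That 2/25 share is carried to generation 3.
At generation 3 (Uzoma, Gbenga, Obafemi) there are 3 shares of (2/25)/3 = 2/75 each.
Living: Uzoma and Gbenga — each takes 2/75.
Deceased: Obafemi. That 2/75 share is carried to generation 4.
At generation 4 (Abiodun, Kehinde, Segun, Chidinma) there are 4 shares of (2/75)/4 = 1/150 each.
Living: Abiodun, Kehinde, Segun, and Chidinma — each takes 1/150.

Abiodun 1/150; Adaeze 2/25; Bankole 1/5; Chidinma 1/150; Chukwudi 2/25; Folake 2/25; Gbenga 2/75; Kehinde 1/150; Lanre 2/25; Ngozi 1/5; Segun 1/150; Temitope 1/5; Uzoma 2/75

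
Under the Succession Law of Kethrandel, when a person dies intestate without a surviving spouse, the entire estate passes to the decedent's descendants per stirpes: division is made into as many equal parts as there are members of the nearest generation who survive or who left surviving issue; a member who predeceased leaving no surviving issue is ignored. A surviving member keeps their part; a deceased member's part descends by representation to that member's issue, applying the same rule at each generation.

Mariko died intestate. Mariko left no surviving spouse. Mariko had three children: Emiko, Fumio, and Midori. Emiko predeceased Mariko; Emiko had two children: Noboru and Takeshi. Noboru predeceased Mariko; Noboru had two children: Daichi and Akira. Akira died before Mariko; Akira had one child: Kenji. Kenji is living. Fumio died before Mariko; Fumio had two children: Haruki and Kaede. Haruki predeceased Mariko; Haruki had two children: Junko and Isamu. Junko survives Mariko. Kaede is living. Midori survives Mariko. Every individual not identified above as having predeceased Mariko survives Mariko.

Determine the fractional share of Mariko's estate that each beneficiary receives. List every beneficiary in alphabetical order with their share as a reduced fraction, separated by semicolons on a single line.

Daichi 1/12; Isamu 1/12; Junko 1/12; Kaede 1/6; Kenji 1/12; Midori 1/3; Takeshi 1/6

There is no surviving spouse, so the entire estate passes to Mariko's descendants per stirpes.
The estate is divided into 3 equal shares of 1/3 among Emiko, Fumio, Midori.
Emiko predeceased; the 1/3 allotted to Emiko's branch passes to Emiko's issue by representation.
The 1/3 is divided into 2 equal shares of 1/6 among Noboru, Takeshi.
Noboru predeceased; the 1/6 allotted to Noboru's branch passes to Noboru's issue by representation.
The 1/6 is divided into 2 equal shares of 1/12 among Daichi, Akira.
Daichi is living and takes 1/12.
Akira predeceased; the 1/12 allotted to Akira's branch passes to Akira's issue by representation.
Kenji is the sole taker at this level and receives the full 1/12.
Takeshi is living and takes 1/6.
Fumio predeceased; the 1/3 allotted to Fumio's branch passes to Fumio's issue by representation.
The 1/3 is divided into 2 equal shares of 1/6 among Haruki, Kaede.
Haruki predeceased; the 1/6 allotted to Haruki's branch passes to Haruki's issue by representation.
The 1/6 is divided into 2 equal shares of 1/12 among Junko, Isamu.
Junko is living and takes 1/12.
Isamu is living and takes 1/12.
Kaede is living and takes 1/6.
Midori is living and takes 1/3.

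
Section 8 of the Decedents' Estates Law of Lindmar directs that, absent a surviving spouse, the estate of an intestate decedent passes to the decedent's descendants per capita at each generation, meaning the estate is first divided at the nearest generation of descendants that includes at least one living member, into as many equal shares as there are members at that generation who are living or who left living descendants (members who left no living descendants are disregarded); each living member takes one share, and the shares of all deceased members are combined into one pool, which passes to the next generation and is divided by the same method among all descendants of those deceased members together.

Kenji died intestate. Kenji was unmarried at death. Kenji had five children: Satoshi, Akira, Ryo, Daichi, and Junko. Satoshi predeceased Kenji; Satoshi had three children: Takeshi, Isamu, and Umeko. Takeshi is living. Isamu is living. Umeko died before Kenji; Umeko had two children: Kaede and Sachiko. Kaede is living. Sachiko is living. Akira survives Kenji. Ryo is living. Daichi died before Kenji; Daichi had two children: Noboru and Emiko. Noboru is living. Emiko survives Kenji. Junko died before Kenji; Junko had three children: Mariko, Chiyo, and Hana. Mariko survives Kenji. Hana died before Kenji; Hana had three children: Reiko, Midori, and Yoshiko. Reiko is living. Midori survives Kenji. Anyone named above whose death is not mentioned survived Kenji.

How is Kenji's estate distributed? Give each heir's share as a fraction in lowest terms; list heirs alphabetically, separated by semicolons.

There is no surviving spouse, so the entire estate passes to Kenji's descendants per capita at each generation.
At generation 1 (Satoshi, Akira, Ryo, Daichi, Junko) there are 5 shares of (1)/5 = 1/5 each.
Living: Akira and Ryo — each takes 1/5.
Deceased: Satoshi, Daichi, and Junko. Their combined 3/5 is pooled and carried to generation 2.
At generation 2 (Takeshi, Isamu, Umeko, Noboru, Emiko, Mariko, Chiyo, Hana) there are 8 shares of (3/5)/8 = 3/40 each.
Living: Takeshi, Isamu, Noboru, Emiko, Mariko, and Chiyo — each takes 3/40.
Deceased: Umeko and Hana. Their combined 3/20 is pooled and carried to generation 3.
At generation 3 (Kaede, Sachiko, Reiko, Midori, Yoshiko) there are 5 shares of (3/20)/5 = 3/100 each.
Living: Kaede, Sachiko, Reiko, Midori, and Yoshiko — each takes 3/100.

Akira 1/5; Chiyo 3/40; Emiko 3/40; Isamu 3/40; Kaede 3/100; Mariko 3/40; Midori 3/100; Noboru 3/40; Reiko 3/100; Ryo 1/5; Sachiko 3/100; Takeshi 3/40; Yoshiko 3/100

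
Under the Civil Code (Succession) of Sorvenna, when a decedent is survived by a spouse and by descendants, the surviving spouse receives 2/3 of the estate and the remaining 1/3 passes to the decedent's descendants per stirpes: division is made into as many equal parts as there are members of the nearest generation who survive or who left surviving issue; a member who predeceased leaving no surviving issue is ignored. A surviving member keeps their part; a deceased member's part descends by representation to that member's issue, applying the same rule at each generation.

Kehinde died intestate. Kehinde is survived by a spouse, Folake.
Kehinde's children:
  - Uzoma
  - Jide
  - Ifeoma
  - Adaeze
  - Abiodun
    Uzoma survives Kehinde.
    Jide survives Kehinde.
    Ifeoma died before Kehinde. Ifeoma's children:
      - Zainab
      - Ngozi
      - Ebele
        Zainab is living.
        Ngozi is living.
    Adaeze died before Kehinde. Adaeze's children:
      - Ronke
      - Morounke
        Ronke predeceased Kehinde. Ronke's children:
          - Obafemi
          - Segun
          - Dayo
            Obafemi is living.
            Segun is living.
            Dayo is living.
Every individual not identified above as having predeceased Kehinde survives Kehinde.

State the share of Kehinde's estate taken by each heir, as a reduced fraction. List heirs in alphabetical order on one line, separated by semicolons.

Folake, as surviving spouse, takes 2/3.
The remaining 1/3 passes to Kehinde's descendants per stirpes.
The 1/3 is divided into 5 equal shares of 1/15 among Uzoma, Jide, Ifeoma, Adaeze, Abiodun.
Uzoma is living and takes 1/15.
Jide is living and takes 1/15.
Ifeoma predeceased; the 1/15 allotted to Ifeoma's branch passes to Ifeoma's issue by representation.
The 1/15 is divided into 3 equal shares of 1/45 among Zainab, Ngozi, Ebele.
Zainab is living and takes 1/45.
Ngozi is living and takes 1/45.
Ebele is living and takes 1/45.
Adaeze predeceased; the 1/15 allotted to Adaeze's branch passes to Adaeze's issue by representation.
The 1/15 is divided into 2 equal shares of 1/30 among Ronke, Morounke.
Ronke predeceased; the 1/30 allotted to Ronke's branch passes to Ronke's issue by representation.
The 1/30 is divided into 3 equal shares of 1/90 among Obafemi, Segun, Dayo.
Obafemi is living and takes 1/90.
Segun is living and takes 1/90.
Dayo is living and takes 1/90.
Morounke is living and takes 1/30.
Abiodun is living and takes 1/15.

Abiodun 1/15; Dayo 1/90; Ebele 1/45; Folake 2/3; Jide 1/15; Morounke 1/30; Ngozi 1/45; Obafemi 1/90; Segun 1/90; Uzoma 1/15; Zainab 1/45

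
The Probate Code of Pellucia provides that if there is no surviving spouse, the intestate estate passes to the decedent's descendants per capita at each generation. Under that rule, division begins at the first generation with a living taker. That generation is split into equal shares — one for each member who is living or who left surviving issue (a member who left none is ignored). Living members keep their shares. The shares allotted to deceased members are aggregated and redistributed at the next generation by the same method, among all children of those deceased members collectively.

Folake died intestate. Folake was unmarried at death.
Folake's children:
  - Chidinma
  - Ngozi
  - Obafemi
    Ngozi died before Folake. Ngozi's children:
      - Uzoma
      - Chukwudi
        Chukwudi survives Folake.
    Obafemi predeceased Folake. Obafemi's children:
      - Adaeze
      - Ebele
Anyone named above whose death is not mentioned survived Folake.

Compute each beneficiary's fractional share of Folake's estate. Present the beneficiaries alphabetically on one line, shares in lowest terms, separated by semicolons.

Adaeze 1/6; Chidinma 1/3; Chukwudi 1/6; Ebele 1/6; Uzoma 1/6

There is no surviving spouse, so the entire estate passes to Folake's descendants per capita at each generation.
At generation 1 (Chidinma, Ngozi, Obafemi) there are 3 shares of (1)/3 = 1/3 each.
Living: Chidinma — each takes 1/3.
Deceased: Ngozi and Obafemi. Their combined 2/3 is pooled and carried to generation 2.
At generation 2 (Uzoma, Chukwudi, Adaeze, Ebele) there are 4 shares of (2/3)/4 = 1/6 each.
Living: Uzoma, Chukwudi, Adaeze, and Ebele — each takes 1/6.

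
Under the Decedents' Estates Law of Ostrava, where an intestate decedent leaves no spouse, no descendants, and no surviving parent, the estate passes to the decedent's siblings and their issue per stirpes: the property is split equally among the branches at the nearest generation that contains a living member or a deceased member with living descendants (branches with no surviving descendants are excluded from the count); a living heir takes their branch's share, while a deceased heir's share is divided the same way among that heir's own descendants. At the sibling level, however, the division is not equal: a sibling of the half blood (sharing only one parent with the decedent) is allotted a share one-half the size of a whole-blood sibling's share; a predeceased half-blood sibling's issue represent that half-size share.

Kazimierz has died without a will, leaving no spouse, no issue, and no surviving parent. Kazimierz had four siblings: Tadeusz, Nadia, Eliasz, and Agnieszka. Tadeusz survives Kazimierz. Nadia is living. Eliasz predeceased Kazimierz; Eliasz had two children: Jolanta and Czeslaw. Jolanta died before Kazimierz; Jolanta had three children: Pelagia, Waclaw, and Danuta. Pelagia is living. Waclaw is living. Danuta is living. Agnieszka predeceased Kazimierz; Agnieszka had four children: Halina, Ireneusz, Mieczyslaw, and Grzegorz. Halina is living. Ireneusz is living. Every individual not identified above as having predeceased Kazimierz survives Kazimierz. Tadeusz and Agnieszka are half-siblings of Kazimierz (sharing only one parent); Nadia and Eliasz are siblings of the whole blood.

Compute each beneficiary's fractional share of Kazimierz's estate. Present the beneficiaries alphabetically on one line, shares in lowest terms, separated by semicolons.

Czeslaw 1/6; Danuta 1/18; Grzegorz 1/24; Halina 1/24; Ireneusz 1/24; Mieczyslaw 1/24; Nadia 1/3; Pelagia 1/18; Tadeusz 1/6; Waclaw 1/18

No spouse, descendants, or parent survives, so the estate passes to Kazimierz's siblings per stirpes.
Half-blood siblings count for one-half the weight of whole-blood siblings at the initial division.
Dividing 1 in proportion to weights (total weight 3): Tadeusz (weight 1/2) → 1/6; Nadia (weight 1) → 1/3; Eliasz (weight 1) → 1/3; Agnieszka (weight 1/2) → 1/6.
Tadeusz is living and takes 1/6.
Nadia is living and takes 1/3.
Eliasz predeceased; the 1/3 allotted to Eliasz's branch passes to Eliasz's issue by representation.
The 1/3 is divided into 2 equal shares of 1/6 among Jolanta, Czeslaw.
Jolanta predeceased; the 1/6 allotted to Jolanta's branch passes to Jolanta's issue by representation.
The 1/6 is divided into 3 equal shares of 1/18 among Pelagia, Waclaw, Danuta.
Pelagia is living and takes 1/18.
Waclaw is living and takes 1/18.
Danuta is living and takes 1/18.
Czeslaw is living and takes 1/6.
Agnieszka predeceased; the 1/6 allotted to Agnieszka's branch passes to Agnieszka's issue by representation.
The 1/6 is divided into 4 equal shares of 1/24 among Halina, Ireneusz, Mieczyslaw, Grzegorz.
Halina is living and takes 1/24.
Ireneusz is living and takes 1/24.
Mieczyslaw is living and takes 1/24.
Grzegorz is living and takes 1/24.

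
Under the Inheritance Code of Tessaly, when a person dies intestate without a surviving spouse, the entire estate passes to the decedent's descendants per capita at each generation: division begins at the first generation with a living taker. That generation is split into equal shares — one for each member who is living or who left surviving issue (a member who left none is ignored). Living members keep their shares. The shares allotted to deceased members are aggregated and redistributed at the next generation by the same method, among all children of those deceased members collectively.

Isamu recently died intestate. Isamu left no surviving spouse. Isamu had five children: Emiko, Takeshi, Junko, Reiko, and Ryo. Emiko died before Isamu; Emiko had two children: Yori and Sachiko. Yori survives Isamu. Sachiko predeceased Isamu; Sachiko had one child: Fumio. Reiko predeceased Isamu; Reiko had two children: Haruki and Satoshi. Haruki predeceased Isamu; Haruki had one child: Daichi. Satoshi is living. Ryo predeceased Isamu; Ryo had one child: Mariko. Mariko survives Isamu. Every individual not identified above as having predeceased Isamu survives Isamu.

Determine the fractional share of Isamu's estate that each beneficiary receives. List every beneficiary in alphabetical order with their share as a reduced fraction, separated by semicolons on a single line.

There is no surviving spouse, so the entire estate passes to Isamu's descendants per capita at each generation.
At generation 1 (Emiko, Takeshi, Junko, Reiko, Ryo) there are 5 shares of (1)/5 = 1/5 each.
Living: Takeshi and Junko — each takes 1/5.
Deceased: Emiko, Reiko, and Ryo. Their combined 3/5 is pooled and carried to generation 2.
At generation 2 (Yori, Sachiko, Haruki, Satoshi, Mariko) there are 5 shares of (3/5)/5 = 3/25 each.
Living: Yori, Satoshi, and Mariko — each takes 3/25.
Deceased: Sachiko and Haruki. Their combined 6/25 is pooled and carried to generation 3.
At generation 3 (Fumio, Daichi) there are 2 shares of (6/25)/2 = 3/25 each.
Living: Fumio and Daichi — each takes 3/25.

Daichi 3/25; Fumio 3/25; Junko 1/5; Mariko 3/25; Satoshi 3/25; Takeshi 1/5; Yori 3/25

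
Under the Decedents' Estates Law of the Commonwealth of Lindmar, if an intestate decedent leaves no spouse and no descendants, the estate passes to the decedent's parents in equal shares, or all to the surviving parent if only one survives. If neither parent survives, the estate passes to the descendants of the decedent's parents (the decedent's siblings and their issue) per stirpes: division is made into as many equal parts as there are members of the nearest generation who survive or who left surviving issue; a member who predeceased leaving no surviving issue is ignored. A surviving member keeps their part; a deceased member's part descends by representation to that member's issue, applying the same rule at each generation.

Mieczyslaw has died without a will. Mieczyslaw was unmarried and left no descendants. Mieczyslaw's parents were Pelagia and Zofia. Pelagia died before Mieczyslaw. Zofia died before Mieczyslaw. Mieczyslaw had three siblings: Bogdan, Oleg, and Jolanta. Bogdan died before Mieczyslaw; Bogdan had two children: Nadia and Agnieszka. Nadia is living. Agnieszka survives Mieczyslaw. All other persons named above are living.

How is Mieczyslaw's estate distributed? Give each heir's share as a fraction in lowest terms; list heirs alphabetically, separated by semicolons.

Neither parent survives and there are no descendants, so the estate passes to Mieczyslaw's siblings and their issue per stirpes.
The estate is divided into 3 equal shares of 1/3 among Bogdan, Oleg, Jolanta.
Bogdan predeceased; the 1/3 allotted to Bogdan's branch passes to Bogdan's issue by representation.
The 1/3 is divided into 2 equal shares of 1/6 among Nadia, Agnieszka.
Nadia is living and takes 1/6.
Agnieszka is living and takes 1/6.
Oleg is living and takes 1/3.
Jolanta is living and takes 1/3.

Agnieszka 1/6; Jolanta 1/3; Nadia 1/6; Oleg 1/3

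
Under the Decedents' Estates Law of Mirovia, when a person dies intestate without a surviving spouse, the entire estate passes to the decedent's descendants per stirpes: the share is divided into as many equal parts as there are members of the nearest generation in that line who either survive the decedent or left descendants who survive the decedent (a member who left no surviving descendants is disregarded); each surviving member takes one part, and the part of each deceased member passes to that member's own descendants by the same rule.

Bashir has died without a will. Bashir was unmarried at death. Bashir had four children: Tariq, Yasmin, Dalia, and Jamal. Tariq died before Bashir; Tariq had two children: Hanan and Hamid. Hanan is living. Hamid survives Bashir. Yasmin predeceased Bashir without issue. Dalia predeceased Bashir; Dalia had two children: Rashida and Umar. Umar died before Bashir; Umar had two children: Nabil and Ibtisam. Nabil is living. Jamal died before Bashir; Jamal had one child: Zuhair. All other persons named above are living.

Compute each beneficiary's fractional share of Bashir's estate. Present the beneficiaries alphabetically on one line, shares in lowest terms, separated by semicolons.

There is no surviving spouse, so the entire estate passes to Bashir's descendants per stirpes.
Yasmin left no surviving issue, so that branch lapses and is disregarded.
The estate is divided into 3 equal shares of 1/3 among Tariq, Dalia, Jamal.
Tariq predeceased; the 1/3 allotted to Tariq's branch passes to Tariq's issue by representation.
The 1/3 is divided into 2 equal shares of 1/6 among Hanan, Hamid.
Hanan is living and takes 1/6.
Hamid is living and takes 1/6.
Dalia predeceased; the 1/3 allotted to Dalia's branch passes to Dalia's issue by representation.
The 1/3 is divided into 2 equal shares of 1/6 among Rashida, Umar.
Rashida is living and takes 1/6.
Umar predeceased; the 1/6 allotted to Umar's branch passes to Umar's issue by representation.
The 1/6 is divided into 2 equal shares of 1/12 among Nabil, Ibtisam.
Nabil is living and takes 1/12.
Ibtisam is living and takes 1/12.
Jamal predeceased; the 1/3 allotted to Jamal's branch passes to Jamal's issue by representation.
Zuhair is the sole taker at this level and receives the full 1/3.

Hamid 1/6; Hanan 1/6; Ibtisam 1/12; Nabil 1/12; Rashida 1/6; Zuhair 1/3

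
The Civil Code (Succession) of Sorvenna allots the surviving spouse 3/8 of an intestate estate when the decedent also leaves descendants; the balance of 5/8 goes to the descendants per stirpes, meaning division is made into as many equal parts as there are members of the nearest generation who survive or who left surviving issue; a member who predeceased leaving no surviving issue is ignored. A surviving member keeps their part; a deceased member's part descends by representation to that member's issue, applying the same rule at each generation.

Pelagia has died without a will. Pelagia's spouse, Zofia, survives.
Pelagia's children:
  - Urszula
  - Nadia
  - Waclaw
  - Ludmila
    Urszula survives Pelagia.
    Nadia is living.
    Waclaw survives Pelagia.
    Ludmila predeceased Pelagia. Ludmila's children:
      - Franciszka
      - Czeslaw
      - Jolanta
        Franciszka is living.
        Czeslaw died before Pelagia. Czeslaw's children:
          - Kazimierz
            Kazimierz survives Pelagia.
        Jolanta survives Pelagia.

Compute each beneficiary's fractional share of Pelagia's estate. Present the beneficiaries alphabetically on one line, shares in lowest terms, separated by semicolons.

Franciszka 5/96; Jolanta 5/96; Kazimierz 5/96; Nadia 5/32; Urszula 5/32; Waclaw 5/32; Zofia 3/8

Zofia, as surviving spouse, takes 3/8.
The remaining 5/8 passes to Pelagia's descendants per stirpes.
The 5/8 is divided into 4 equal shares of 5/32 among Urszula, Nadia, Waclaw, Ludmila.
Urszula is living and takes 5/32.
Nadia is living and takes 5/32.
Waclaw is living and takes 5/32.
Ludmila predeceased; the 5/32 allotted to Ludmila's branch passes to Ludmila's issue by representation.
The 5/32 is divided into 3 equal shares of 5/96 among Franciszka, Czeslaw, Jolanta.
Franciszka is living and takes 5/96.
Czeslaw predeceased; the 5/96 allotted to Czeslaw's branch passes to Czeslaw's issue by representation.
Kazimierz is the sole taker at this level and receives the full 5/96.
Jolanta is living and takes 5/96.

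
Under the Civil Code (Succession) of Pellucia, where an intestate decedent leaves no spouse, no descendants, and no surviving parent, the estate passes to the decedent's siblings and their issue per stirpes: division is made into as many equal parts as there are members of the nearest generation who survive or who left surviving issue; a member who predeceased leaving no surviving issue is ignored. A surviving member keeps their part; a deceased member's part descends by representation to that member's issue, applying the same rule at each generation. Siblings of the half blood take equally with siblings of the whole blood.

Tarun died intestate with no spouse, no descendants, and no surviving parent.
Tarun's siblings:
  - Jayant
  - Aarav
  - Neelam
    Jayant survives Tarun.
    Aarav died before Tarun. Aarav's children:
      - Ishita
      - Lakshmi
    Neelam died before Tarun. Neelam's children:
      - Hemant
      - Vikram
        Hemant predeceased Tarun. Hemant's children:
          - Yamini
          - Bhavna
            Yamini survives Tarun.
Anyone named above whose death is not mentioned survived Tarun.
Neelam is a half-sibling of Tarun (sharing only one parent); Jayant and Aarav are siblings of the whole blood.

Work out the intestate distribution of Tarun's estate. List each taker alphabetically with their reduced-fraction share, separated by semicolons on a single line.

Bhavna 1/12; Ishita 1/6; Jayant 1/3; Lakshmi 1/6; Vikram 1/6; Yamini 1/12

No spouse, descendants, or parent survives, so the estate passes to Tarun's siblings per stirpes.
Half-blood and whole-blood siblings take equally under the stated rule.
The estate is divided into 3 equal shares of 1/3 among Jayant, Aarav, Neelam.
Jayant is living and takes 1/3.
Aarav predeceased; the 1/3 allotted to Aarav's branch passes to Aarav's issue by representation.
The 1/3 is divided into 2 equal shares of 1/6 among Ishita, Lakshmi.
Ishita is living and takes 1/6.
Lakshmi is living and takes 1/6.
Neelam predeceased; the 1/3 allotted to Neelam's branch passes to Neelam's issue by representation.
The 1/3 is divided into 2 equal shares of 1/6 among Hemant, Vikram.
Hemant predeceased; the 1/6 allotted to Hemant's branch passes to Hemant's issue by representation.
The 1/6 is divided into 2 equal shares of 1/12 among Yamini, Bhavna.
Yamini is living and takes 1/12.
Bhavna is living and takes 1/12.
Vikram is living and takes 1/6.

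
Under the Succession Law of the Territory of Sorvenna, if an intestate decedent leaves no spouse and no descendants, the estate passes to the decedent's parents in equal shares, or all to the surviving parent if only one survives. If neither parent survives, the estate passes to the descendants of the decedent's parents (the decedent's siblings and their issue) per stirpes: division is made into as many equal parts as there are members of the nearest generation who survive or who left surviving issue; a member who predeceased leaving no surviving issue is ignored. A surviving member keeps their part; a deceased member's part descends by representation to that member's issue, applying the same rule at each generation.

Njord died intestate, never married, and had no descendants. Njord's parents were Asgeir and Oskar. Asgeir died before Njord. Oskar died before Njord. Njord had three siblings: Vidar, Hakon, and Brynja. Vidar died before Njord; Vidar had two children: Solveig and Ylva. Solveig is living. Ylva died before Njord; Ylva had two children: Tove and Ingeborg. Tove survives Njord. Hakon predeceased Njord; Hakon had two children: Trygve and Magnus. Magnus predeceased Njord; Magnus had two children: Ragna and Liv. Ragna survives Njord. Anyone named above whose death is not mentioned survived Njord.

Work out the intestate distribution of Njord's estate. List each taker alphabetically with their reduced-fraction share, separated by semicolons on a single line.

Brynja 1/3; Ingeborg 1/12; Liv 1/12; Ragna 1/12; Solveig 1/6; Tove 1/12; Trygve 1/6

Neither parent survives and there are no descendants, so the estate passes to Njord's siblings and their issue per stirpes.
The estate is divided into 3 equal shares of 1/3 among Vidar, Hakon, Brynja.
Vidar predeceased; the 1/3 allotted to Vidar's branch passes to Vidar's issue by representation.
The 1/3 is divided into 2 equal shares of 1/6 among Solveig, Ylva.
Solveig is living and takes 1/6.
Ylva predeceased; the 1/6 allotted to Ylva's branch passes to Ylva's issue by representation.
The 1/6 is divided into 2 equal shares of 1/12 among Tove, Ingeborg.
Tove is living and takes 1/12.
Ingeborg is living and takes 1/12.
Hakon predeceased; the 1/3 allotted to Hakon's branch passes to Hakon's issue by representation.
The 1/3 is divided into 2 equal shares of 1/6 among Trygve, Magnus.
Trygve is living and takes 1/6.
Magnus predeceased; the 1/6 allotted to Magnus's branch passes to Magnus's issue by representation.
The 1/6 is divided into 2 equal shares of 1/12 among Ragna, Liv.
Ragna is living and takes 1/12.
Liv is living and takes 1/12.
Brynja is living and takes 1/3.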